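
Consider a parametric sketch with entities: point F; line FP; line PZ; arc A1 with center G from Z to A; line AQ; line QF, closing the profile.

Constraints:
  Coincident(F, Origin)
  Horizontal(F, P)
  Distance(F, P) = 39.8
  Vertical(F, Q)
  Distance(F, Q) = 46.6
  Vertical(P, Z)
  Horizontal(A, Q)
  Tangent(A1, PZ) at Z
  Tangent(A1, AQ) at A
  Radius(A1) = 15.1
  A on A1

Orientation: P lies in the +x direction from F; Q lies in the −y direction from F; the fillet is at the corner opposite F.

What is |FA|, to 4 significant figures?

52.74

F is at the origin; FP is horizontal with |FP| = 39.8 and P on the +x side, so P = (39.80, 0.000). F and Q share the same x with |FQ| = 46.6 and Q on the −y side, so Q = (0.000, -46.60). The virtual corner opposite F is at (39.80, -46.60). A1 meets PZ tangentially, so GZ is at right angles to PZ and since A1 is tangent to AQ there, GA ⟂ AQ, with radius 15.1, so the center G sits 15.1 in from both sides at G = (24.70, -31.50). That places the tangent points at Z = (39.80, -31.50) on PZ and A = (24.70, -46.60) on AQ. Then |FA| = |A − F| = 52.74.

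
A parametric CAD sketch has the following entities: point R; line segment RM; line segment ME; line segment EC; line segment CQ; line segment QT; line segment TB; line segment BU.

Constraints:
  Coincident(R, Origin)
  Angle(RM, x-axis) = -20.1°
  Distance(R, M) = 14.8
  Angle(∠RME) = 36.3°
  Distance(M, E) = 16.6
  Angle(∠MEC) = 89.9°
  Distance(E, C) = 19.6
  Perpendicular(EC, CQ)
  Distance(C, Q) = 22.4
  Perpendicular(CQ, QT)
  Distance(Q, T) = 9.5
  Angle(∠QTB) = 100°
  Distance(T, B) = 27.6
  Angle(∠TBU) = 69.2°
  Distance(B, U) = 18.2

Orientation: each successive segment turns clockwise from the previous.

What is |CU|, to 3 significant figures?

3.84

R is at the origin; RM runs at -20.1° with length 14.8, so M = (13.9, -5.09). ∠RME = 36.3° gives ME at -164° from the x-axis; with |ME| = 16.6, E = (-2.04, -9.72). ∠MEC = 89.9° gives EC at 106° from the x-axis; with |EC| = 19.6, C = (-7.48, 9.11). The perpendicularity gives CQ at right angles to EC, so CQ runs at 16.1°; with |CQ| = 22.4, Q = (14.0, 15.3). CQ ⟂ QT, so QT runs at -73.9°; with |QT| = 9.5, T = (16.7, 6.20). ∠QTB = 100.0° gives TB at -154° from the x-axis; with |TB| = 27.6, B = (-8.11, -5.94). ∠TBU = 69.2° gives BU at 95.3° from the x-axis; with |BU| = 18.2, U = (-9.79, 12.2). Then |CU| = |U − C| = 3.84.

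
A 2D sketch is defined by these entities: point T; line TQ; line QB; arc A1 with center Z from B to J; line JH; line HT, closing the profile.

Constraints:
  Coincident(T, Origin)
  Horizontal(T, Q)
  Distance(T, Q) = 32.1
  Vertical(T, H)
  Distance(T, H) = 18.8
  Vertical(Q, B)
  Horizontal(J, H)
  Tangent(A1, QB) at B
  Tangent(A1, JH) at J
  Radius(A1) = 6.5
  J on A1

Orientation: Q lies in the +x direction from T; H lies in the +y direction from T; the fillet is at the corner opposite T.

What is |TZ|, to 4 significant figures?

28.40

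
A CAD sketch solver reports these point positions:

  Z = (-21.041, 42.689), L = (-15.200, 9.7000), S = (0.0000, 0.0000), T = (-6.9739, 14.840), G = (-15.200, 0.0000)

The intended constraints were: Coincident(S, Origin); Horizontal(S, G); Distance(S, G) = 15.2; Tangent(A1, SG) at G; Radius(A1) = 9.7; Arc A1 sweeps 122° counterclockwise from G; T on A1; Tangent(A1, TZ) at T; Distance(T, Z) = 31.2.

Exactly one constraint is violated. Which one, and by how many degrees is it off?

Tangent(A1, TZ) at T — off by 5.20°.

S = (0.00, 0.00) ✓; S.y = 0.00, G.y = 0.00 ✓; |SG| = 15.20 ✓; ∠(LG, GS) = 90.00° ✓; |LG| = 9.700 ✓; bearing(L→T) − bearing(L→G) = 122.0° ✓; |LT| = 9.700 ✓; ∠(LT, TZ) = 95.20° ✗; |TZ| = 31.20 ✓.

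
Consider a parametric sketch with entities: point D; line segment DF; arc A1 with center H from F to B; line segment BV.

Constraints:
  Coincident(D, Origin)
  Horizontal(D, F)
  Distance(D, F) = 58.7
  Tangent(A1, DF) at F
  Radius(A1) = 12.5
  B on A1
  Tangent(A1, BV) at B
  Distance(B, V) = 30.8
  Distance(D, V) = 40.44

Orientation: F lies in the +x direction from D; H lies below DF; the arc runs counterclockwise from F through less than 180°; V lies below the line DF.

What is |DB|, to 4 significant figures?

49.36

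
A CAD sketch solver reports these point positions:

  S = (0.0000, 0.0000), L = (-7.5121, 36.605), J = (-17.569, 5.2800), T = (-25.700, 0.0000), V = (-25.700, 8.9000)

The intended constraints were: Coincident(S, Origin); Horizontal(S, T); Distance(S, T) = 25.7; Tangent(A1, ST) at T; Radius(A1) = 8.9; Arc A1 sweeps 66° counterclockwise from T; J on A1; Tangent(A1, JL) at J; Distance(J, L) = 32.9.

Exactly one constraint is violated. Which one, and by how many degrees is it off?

Tangent(A1, JL) at J — off by 6.20°.

S = (0.00, 0.00) ✓; S.y = 0.00, T.y = 0.00 ✓; |ST| = 25.70 ✓; ∠(VT, TS) = 90.00° ✓; |VT| = 8.900 ✓; bearing(V→J) − bearing(V→T) = 66.00° ✓; |VJ| = 8.900 ✓; ∠(VJ, JL) = 83.80° ✗; |JL| = 32.90 ✓.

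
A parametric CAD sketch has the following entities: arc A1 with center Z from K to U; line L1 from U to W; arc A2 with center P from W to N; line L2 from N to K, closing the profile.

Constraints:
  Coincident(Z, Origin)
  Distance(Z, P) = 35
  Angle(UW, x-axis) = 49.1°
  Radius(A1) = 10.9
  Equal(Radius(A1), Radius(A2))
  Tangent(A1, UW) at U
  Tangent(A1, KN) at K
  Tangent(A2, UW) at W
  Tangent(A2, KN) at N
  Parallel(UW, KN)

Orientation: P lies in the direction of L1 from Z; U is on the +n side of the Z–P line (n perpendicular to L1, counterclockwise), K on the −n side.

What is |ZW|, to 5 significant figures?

36.658

Tangency of A1 to both parallel lines with radius 10.9 puts U and K at Z ± 10.9·n: U = (-8.2388, 7.1367), K = (8.2388, -7.1367). Equal radii place W and N the same way about P: W = P + 10.9·n = (14.677, 33.592), N = P − 10.9·n = (31.155, 19.318). Then |ZW| = |W − Z| = 36.658.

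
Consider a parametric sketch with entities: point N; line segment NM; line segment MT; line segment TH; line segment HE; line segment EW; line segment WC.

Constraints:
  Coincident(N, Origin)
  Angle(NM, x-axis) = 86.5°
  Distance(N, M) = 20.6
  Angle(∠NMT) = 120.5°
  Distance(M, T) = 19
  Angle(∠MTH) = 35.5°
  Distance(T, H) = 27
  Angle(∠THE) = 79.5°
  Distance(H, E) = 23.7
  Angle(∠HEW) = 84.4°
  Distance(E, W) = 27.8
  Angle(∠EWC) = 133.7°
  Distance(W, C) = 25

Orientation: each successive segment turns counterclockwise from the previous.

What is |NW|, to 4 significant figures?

40.44

N is at the origin; NM runs at 86.5° with length 20.6, so M = (1.258, 20.56). ∠NMT = 120.5° gives MT at 146.0° from the x-axis; with |MT| = 19.0, T = (-14.49, 31.19). ∠MTH = 35.5° gives TH at -69.50° from the x-axis; with |TH| = 27.0, H = (-5.039, 5.896). ∠THE = 79.5° gives HE at 31.00° from the x-axis; with |HE| = 23.7, E = (15.28, 18.10). ∠HEW = 84.4° gives EW at 126.6° from the x-axis; with |EW| = 27.8, W = (-1.299, 40.42). Then |NW| = |W − N| = 40.44.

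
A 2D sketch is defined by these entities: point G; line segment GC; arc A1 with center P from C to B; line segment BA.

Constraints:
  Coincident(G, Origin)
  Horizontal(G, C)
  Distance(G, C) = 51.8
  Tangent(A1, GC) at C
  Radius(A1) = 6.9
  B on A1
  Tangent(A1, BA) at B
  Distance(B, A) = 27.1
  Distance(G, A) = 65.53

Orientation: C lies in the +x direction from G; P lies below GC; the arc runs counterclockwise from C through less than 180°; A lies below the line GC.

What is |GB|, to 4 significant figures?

46.40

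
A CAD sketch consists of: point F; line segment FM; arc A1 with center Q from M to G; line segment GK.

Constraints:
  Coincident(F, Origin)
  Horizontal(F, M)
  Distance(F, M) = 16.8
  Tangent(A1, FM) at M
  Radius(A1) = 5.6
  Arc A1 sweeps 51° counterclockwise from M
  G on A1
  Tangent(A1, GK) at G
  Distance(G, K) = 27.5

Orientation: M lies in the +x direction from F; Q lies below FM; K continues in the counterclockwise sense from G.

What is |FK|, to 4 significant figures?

23.95

F is at the origin; FM is horizontal with |FM| = 16.8 and M on the +x side, so M = (16.80, 0.000). Since A1 is tangent to FM there, QM ⟂ FM, so Q = M + (0, -5.6) = (16.80, -5.600). On A1, M sits at bearing 90° from Q; a 51° counterclockwise sweep puts G at bearing 141°, so G = Q + 5.6·(cos 141°, sin 141°) = (12.45, -2.076). Since A1 is tangent to GK there, QG ⟂ GK, so GK runs along (−sin 141°, cos 141°); with |GK| = 27.5, K = (-4.858, -23.45). Then |FK| = |K − F| = 23.95.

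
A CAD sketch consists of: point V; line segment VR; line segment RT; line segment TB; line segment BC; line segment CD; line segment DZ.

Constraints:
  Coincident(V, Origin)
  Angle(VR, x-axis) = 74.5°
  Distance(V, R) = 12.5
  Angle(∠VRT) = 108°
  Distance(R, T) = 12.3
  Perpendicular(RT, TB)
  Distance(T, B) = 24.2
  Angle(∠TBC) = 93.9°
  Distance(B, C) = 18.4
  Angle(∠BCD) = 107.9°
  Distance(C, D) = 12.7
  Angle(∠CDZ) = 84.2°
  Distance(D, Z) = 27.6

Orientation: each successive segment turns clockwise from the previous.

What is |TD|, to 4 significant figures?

26.81

∠TBC = 93.9° gives BC at -173.6° from the x-axis; with |BC| = 18.4, C = (-1.601, -13.65). ∠BCD = 107.9° gives CD at 114.3° from the x-axis; with |CD| = 12.7, D = (-6.827, -2.071). Then |TD| = |D − T| = 26.81.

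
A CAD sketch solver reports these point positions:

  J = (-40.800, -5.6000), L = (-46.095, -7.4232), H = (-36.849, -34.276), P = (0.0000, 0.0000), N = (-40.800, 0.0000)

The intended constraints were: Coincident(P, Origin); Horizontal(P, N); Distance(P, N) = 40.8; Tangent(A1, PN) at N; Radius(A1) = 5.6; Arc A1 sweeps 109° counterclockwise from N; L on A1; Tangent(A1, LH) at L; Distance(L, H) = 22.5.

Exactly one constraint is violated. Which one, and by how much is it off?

Distance(L, H) = 22.5 — off by 5.90.

P = (0.00, 0.00) ✓; P.y = 0.00, N.y = 0.00 ✓; |PN| = 40.80 ✓; ∠(JN, NP) = 90.00° ✓; |JN| = 5.600 ✓; bearing(J→L) − bearing(J→N) = 109.0° ✓; |JL| = 5.600 ✓; ∠(JL, LH) = 90.00° ✓; |LH| = 28.40 ✗.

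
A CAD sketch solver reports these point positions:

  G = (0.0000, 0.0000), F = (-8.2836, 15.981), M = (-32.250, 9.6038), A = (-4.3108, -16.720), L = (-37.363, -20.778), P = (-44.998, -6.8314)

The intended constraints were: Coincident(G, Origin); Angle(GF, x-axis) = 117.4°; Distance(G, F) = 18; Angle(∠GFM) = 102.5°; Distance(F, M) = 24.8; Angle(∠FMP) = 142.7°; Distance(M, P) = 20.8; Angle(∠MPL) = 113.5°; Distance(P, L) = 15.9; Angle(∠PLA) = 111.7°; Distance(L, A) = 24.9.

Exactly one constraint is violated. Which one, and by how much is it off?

Distance(L, A) = 24.9 — off by 8.40.

G = (0.00, 0.00) ✓; GF at 117.4° ✓; |GF| = 18.00 ✓; ∠GFM = 102.5° ✓; |FM| = 24.80 ✓; ∠FMP = 142.7° ✓; |MP| = 20.80 ✓; ∠MPL = 113.5° ✓; |PL| = 15.90 ✓; ∠PLA = 111.7° ✓; |LA| = 33.30 ✗.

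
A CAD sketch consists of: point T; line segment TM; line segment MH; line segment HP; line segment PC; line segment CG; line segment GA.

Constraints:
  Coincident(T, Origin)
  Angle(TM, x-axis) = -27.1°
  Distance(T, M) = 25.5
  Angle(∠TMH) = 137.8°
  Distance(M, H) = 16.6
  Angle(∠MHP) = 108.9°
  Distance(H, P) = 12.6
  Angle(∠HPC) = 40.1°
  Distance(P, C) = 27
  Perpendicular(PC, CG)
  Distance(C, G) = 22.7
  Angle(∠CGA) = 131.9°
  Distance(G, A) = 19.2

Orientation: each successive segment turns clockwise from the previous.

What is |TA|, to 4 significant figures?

63.15

T is at the origin; TM runs at -27.1° with length 25.5, so M = (22.70, -11.62). ∠TMH = 137.8° gives MH at -69.30° from the x-axis; with |MH| = 16.6, H = (28.57, -27.14). ∠MHP = 108.9° gives HP at -140.4° from the x-axis; with |HP| = 12.6, P = (18.86, -35.18). ∠HPC = 40.1° gives PC at 79.70° from the x-axis; with |PC| = 27.0, C = (23.69, -8.611). The perpendicularity gives CG at right angles to PC, so CG runs at -10.30°; with |CG| = 22.7, G = (46.02, -12.67). ∠CGA = 131.9° gives GA at -58.40° from the x-axis; with |GA| = 19.2, A = (56.08, -29.02). Then |TA| = |A − T| = 63.15.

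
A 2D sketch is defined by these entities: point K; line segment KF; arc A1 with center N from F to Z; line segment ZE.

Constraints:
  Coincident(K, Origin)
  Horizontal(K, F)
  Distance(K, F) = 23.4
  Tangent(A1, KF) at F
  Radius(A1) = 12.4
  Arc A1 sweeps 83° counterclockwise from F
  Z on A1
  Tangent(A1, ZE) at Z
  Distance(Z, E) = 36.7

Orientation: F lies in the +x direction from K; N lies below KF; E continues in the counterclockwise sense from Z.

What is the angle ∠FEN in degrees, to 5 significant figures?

6.1420°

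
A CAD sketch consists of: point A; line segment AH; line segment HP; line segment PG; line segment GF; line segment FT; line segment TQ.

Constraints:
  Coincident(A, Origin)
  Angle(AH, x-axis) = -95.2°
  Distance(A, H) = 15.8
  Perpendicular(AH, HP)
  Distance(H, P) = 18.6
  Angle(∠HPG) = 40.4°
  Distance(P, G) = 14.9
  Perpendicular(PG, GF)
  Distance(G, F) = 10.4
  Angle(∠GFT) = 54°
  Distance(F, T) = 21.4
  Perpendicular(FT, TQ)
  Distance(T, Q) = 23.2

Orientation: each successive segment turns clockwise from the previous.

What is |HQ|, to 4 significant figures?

33.13

A is at the origin; AH runs at -95.2° with length 15.8, so H = (-1.432, -15.73). The perpendicularity gives HP at right angles to AH, so HP runs at 174.8°; with |HP| = 18.6, P = (-19.96, -14.05). ∠HPG = 40.4° gives PG at 35.20° from the x-axis; with |PG| = 14.9, G = (-7.780, -5.460). PG is perpendicular to GF, so GF runs at -54.80°; with |GF| = 10.4, F = (-1.785, -13.96). ∠GFT = 54.0° gives FT at 179.2° from the x-axis; with |FT| = 21.4, T = (-23.18, -13.66). FT ⟂ TQ, so TQ runs at 89.20°; with |TQ| = 23.2, Q = (-22.86, 9.538). Then |HQ| = |Q − H| = 33.13.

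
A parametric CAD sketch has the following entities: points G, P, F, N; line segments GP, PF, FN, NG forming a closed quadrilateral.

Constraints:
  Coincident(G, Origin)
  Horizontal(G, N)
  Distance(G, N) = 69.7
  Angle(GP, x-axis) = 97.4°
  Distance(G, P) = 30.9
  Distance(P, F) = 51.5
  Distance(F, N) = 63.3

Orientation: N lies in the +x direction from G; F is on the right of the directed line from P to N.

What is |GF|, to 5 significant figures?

21.268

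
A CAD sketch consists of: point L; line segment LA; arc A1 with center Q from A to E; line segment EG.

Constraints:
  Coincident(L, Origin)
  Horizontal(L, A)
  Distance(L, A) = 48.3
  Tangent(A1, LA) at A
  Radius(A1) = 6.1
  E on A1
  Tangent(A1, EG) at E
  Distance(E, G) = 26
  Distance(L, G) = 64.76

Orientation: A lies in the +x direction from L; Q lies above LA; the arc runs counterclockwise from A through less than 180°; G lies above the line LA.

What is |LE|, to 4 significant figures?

54.66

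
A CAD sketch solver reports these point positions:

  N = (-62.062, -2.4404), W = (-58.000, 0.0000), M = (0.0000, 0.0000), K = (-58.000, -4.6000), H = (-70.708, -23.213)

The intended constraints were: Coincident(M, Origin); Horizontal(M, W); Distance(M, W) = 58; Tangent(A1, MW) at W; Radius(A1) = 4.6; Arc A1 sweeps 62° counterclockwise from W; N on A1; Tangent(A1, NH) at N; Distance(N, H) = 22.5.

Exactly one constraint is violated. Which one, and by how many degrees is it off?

Tangent(A1, NH) at N — off by 5.40°.

M = (0.00, 0.00) ✓; M.y = 0.00, W.y = 0.00 ✓; |MW| = 58.00 ✓; ∠(KW, WM) = 90.00° ✓; |KW| = 4.600 ✓; bearing(K→N) − bearing(K→W) = 62.00° ✓; |KN| = 4.600 ✓; ∠(KN, NH) = 84.60° ✗; |NH| = 22.50 ✓.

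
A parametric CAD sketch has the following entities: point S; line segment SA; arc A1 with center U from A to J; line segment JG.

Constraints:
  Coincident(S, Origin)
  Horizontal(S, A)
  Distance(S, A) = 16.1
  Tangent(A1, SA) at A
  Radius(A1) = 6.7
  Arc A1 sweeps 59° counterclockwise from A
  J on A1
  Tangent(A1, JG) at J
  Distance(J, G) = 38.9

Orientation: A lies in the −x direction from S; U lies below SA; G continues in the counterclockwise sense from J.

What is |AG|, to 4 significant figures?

44.76

S is at the origin; SA is horizontal with |SA| = 16.1 and A on the −x side, so A = (-16.10, 0.000). Since A1 is tangent to SA there, UA ⟂ SA, so U = A + (0, -6.7) = (-16.10, -6.700). On A1, A sits at bearing 90° from U; a 59° counterclockwise sweep puts J at bearing 149°, so J = U + 6.7·(cos 149°, sin 149°) = (-21.84, -3.249). Since A1 is tangent to JG there, UJ ⟂ JG, so JG runs along (−sin 149°, cos 149°); with |JG| = 38.9, G = (-41.88, -36.59). Then |AG| = |G − A| = 44.76.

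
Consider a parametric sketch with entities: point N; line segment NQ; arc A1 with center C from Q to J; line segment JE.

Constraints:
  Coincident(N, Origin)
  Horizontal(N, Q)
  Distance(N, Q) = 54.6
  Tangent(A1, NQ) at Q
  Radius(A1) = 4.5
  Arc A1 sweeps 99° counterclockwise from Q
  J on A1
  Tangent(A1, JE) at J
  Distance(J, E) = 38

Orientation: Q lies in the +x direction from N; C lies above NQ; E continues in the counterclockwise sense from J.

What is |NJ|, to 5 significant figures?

59.273

Since A1 is tangent to NQ there, CQ ⟂ NQ, so C = Q + (0, 4.5) = (54.600, 4.5000). On A1, Q sits at bearing -90° from C; a 99° counterclockwise sweep puts J at bearing 9°, so J = C + 4.5·(cos 9°, sin 9°) = (59.045, 5.2040). Then |NJ| = |J − N| = 59.273.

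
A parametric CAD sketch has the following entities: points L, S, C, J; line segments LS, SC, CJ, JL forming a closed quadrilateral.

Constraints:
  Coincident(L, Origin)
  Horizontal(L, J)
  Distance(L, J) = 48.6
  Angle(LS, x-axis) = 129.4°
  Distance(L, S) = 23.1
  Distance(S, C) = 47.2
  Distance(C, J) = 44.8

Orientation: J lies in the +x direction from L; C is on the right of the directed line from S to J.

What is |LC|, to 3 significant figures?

24.5

L is at the origin; LJ is horizontal with |LJ| = 48.6 and J in +x, so J = (48.6, 0). LS runs at 129.4° with |LS| = 23.1, so S = (-14.7, 17.9). C is determined by |SC| = 47.2 and |CJ| = 44.8 together: it lies at the intersection of circle(S, 47.2) and circle(J, 44.8). With |SJ| = 65.7, the foot of the radical line on SJ is 34.5 from S and the perpendicular offset is √(47.2² − 34.5²) = 32.2. Taking the right-of-SJ solution: C = (9.85, -22.5).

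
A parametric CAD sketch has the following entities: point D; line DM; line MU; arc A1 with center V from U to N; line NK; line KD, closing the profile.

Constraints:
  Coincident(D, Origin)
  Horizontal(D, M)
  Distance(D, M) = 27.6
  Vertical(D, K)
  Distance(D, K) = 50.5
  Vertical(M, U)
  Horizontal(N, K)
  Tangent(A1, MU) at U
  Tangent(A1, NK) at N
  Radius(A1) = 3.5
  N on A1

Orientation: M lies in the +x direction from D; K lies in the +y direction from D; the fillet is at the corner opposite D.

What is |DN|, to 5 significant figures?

55.956

D is at the origin; DM is horizontal with |DM| = 27.6 and M on the +x side, so M = (27.600, 0.0000). D and K share the same x with |DK| = 50.5 and K on the +y side, so K = (0.0000, 50.500). The virtual corner opposite D is at (27.600, 50.500). Tangency of A1 to MU means the radius VU is perpendicular to MU and tangency of A1 to NK means the radius VN is perpendicular to NK, with radius 3.5, so the center V sits 3.5 in from both sides at V = (24.100, 47.000). That places the tangent points at U = (27.600, 47.000) on MU and N = (24.100, 50.500) on NK. Then |DN| = |N − D| = 55.956.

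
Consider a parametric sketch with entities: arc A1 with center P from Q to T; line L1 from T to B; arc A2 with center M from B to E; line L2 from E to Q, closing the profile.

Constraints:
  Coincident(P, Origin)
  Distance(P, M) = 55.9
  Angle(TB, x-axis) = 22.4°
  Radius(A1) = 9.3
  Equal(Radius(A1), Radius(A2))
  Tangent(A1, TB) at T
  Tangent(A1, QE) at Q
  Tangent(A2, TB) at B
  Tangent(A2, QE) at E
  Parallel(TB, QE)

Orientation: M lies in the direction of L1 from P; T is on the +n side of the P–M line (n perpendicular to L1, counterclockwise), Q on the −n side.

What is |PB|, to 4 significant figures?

56.67

The slot axis is L1's direction at 22.4°, so u = (cos 22.4°, sin 22.4°) = (0.9245, 0.3811) and n = (−sin 22.4°, cos 22.4°) = (-0.3811, 0.9245). P is at the origin and M lies 55.9 along u from P, so M = 55.9·u = (51.68, 21.30). Tangency of A1 to both parallel lines with radius 9.3 puts T and Q at P ± 9.3·n: T = (-3.544, 8.598), Q = (3.544, -8.598). Equal radii place B and E the same way about M: B = M + 9.3·n = (48.14, 29.90), E = M − 9.3·n = (55.23, 12.70). Then |PB| = |B − P| = 56.67.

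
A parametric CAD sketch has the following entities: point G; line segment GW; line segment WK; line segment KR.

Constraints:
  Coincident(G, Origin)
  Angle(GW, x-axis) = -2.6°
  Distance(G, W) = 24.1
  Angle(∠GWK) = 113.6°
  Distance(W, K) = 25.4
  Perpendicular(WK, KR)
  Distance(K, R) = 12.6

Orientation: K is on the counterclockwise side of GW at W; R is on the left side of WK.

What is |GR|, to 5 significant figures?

36.309

G is at the origin; GW runs at -2.6° with length 24.1, so W = 24.1·(cos -2.6°, sin -2.6°) = (24.075, -1.0932). ∠GWK = 113.6°, so WK runs at -2.6° + (180° − 113.6°) = 63.800° from the x-axis; with |WK| = 25.4, K = W + 25.4·(cos 63.800°, sin 63.800°) = (35.289, 21.697). The perpendicularity gives KR at right angles to WK; with |KR| = 12.6 on the left of WK, R = K + 12.6·(-0.89726, 0.44151) = (23.984, 27.260). Then |GR| = |R − G| = 36.309.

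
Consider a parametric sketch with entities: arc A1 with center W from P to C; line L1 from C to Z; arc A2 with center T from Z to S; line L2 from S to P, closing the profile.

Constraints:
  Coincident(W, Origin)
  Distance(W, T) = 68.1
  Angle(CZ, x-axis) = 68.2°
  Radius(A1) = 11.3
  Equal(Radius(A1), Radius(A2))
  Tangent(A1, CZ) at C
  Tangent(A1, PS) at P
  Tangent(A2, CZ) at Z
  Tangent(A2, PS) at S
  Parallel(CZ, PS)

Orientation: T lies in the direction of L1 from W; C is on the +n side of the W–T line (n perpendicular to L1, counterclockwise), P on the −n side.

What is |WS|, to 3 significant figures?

69.0

Tangency of A1 to both parallel lines with radius 11.3 puts C and P at W ± 11.3·n: C = (-10.5, 4.20), P = (10.5, -4.20). Equal radii place Z and S the same way about T: Z = T + 11.3·n = (14.8, 67.4), S = T − 11.3·n = (35.8, 59.0). Then |WS| = |S − W| = 69.0.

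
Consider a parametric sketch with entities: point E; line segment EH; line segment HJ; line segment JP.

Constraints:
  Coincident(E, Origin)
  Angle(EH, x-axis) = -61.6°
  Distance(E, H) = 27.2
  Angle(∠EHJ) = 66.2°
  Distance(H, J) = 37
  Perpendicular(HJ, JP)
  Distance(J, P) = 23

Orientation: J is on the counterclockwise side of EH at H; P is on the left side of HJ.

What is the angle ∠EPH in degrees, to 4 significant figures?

36.01°

∠EHJ = 66.2°, so HJ runs at -61.6° + (180° − 66.2°) = 52.20° from the x-axis; with |HJ| = 37.0, J = H + 37.0·(cos 52.20°, sin 52.20°) = (35.61, 5.309). The perpendicularity gives JP at right angles to HJ; with |JP| = 23.0 on the left of HJ, P = J + 23.0·(-0.7902, 0.6129) = (17.44, 19.41). Then cos ∠EPH = PE·PH / (|PE||PH|), giving 36.01°.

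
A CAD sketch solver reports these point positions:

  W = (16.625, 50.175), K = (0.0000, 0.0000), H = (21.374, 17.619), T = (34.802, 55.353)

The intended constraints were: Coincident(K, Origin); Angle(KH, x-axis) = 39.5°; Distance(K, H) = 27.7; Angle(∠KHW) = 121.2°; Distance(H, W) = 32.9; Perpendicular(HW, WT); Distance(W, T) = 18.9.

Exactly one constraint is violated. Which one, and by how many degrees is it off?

Perpendicular(HW, WT) — off by 7.60°.

K = (0.00, 0.00) ✓; KH at 39.50° ✓; |KH| = 27.70 ✓; ∠KHW = 121.2° ✓; |HW| = 32.90 ✓; ∠(HW, WT) = 82.40° ✗; |WT| = 18.90 ✓.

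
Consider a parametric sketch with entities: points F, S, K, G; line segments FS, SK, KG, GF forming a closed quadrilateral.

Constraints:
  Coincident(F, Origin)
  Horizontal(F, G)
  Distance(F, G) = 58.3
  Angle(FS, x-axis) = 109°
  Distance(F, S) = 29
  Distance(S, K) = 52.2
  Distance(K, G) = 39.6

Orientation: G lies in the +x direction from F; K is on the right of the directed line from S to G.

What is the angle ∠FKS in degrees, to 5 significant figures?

19.428°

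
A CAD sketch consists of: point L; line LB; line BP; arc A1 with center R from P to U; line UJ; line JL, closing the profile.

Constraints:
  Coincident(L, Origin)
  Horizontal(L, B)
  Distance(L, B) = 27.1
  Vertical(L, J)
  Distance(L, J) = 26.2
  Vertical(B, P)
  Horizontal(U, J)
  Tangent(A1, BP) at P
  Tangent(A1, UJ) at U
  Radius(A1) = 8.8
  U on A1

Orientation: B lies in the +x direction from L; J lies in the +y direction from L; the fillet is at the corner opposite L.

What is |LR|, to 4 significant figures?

25.25

L is at the origin; LB is horizontal with |LB| = 27.1 and B on the +x side, so B = (27.10, 0.000). L and J share the same x with |LJ| = 26.2 and J on the +y side, so J = (0.000, 26.20). The virtual corner opposite L is at (27.10, 26.20). A1 meets BP tangentially, so RP is at right angles to BP and the tangent condition forces RU to be normal to UJ, with radius 8.8, so the center R sits 8.8 in from both sides at R = (18.30, 17.40). Then |LR| = |R − L| = 25.25.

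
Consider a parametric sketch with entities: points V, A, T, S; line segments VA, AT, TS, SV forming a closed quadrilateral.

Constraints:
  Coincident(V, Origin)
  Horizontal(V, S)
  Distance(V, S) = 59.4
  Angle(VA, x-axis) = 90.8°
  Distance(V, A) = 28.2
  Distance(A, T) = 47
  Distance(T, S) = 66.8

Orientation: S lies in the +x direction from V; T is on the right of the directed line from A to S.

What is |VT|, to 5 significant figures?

19.199

V is at the origin; VS is horizontal with |VS| = 59.4 and S in +x, so S = (59.4, 0). VA runs at 90.8° with |VA| = 28.2, so A = (-0.39373, 28.197). T is determined by |AT| = 47.0 and |TS| = 66.8 together: it lies at the intersection of circle(A, 47.0) and circle(S, 66.8). With |AS| = 66.109, the foot of the radical line on AS is 16.013 from A and the perpendicular offset is √(47.0² − 16.013²) = 44.188. Taking the right-of-AS solution: T = (-4.7583, -18.600).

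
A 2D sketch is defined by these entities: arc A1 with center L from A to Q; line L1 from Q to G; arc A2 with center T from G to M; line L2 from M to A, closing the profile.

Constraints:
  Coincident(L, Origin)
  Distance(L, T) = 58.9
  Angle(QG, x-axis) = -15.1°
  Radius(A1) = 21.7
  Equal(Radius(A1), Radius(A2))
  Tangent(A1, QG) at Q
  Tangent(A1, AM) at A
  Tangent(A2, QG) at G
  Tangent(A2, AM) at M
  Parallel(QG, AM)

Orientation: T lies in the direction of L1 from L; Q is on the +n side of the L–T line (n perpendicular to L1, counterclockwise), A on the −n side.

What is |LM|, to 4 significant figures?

62.77

Tangency of A1 to both parallel lines with radius 21.7 puts Q and A at L ± 21.7·n: Q = (5.653, 20.95), A = (-5.653, -20.95). Equal radii place G and M the same way about T: G = T + 21.7·n = (62.52, 5.607), M = T − 21.7·n = (51.21, -36.29). Then |LM| = |M − L| = 62.77.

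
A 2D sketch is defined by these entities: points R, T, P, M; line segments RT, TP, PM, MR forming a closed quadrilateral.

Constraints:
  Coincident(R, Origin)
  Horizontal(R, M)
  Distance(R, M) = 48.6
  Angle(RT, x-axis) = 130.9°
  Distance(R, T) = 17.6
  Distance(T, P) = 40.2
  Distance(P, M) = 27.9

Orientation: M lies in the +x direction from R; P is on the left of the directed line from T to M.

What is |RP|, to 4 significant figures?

34.10

R is at the origin; R and M share the same y with |RM| = 48.6 and M in +x, so M = (48.6, 0). RT runs at 130.9° with |RT| = 17.6, so T = (-11.52, 13.30). P is determined by |TP| = 40.2 and |PM| = 27.9 together: it lies at the intersection of circle(T, 40.2) and circle(M, 27.9). With |TM| = 61.58, the foot of the radical line on TM is 37.59 from T and the perpendicular offset is √(40.2² − 37.59²) = 14.25. Taking the left-of-TM solution: P = (28.26, 19.09).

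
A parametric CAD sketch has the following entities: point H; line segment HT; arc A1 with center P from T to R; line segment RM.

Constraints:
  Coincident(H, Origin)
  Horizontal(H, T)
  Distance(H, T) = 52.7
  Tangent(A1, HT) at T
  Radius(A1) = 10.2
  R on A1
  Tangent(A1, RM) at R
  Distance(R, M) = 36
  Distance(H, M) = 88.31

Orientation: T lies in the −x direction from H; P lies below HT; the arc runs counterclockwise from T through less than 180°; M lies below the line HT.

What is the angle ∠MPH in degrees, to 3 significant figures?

151°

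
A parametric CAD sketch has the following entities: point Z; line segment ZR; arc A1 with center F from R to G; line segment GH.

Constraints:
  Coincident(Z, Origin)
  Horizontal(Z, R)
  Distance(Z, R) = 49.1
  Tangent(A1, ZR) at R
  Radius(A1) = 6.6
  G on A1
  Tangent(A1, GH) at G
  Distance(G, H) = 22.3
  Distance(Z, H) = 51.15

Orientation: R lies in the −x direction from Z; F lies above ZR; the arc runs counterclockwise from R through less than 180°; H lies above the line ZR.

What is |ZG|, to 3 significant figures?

43.0

Checks: Z.y = 0.00, R.y = 0.00 ✓; |FG| = 6.600 ✓; ∠(FG, GH) = 90.00° ✓; |GH| = 22.30 ✓; |ZH| = 51.15 ✓.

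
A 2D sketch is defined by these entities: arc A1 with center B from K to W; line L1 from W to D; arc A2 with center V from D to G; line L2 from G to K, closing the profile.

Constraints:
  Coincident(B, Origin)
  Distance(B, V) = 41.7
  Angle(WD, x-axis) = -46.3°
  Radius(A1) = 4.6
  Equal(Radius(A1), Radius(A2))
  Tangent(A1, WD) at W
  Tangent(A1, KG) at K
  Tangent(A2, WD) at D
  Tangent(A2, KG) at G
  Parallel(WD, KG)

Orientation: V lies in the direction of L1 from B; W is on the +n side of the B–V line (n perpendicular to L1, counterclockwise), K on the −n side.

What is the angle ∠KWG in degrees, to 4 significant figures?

77.56°

Tangency of A1 to both parallel lines with radius 4.6 puts W and K at B ± 4.6·n: W = (3.326, 3.178), K = (-3.326, -3.178). Equal radii place D and G the same way about V: D = V + 4.6·n = (32.14, -26.97), G = V − 4.6·n = (25.48, -33.33). Then cos ∠KWG = WK·WG / (|WK||WG|), giving 77.56°.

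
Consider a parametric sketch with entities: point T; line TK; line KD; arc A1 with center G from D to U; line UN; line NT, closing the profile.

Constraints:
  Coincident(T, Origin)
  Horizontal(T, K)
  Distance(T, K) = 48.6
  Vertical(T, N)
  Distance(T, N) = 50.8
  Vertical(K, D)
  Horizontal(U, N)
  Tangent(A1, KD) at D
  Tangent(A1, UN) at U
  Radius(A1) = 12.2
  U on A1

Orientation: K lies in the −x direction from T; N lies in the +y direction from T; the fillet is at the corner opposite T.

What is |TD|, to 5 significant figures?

62.064

The virtual corner opposite T is at (-48.600, 50.800). Since A1 is tangent to KD there, GD ⟂ KD and the tangent condition forces GU to be normal to UN, with radius 12.2, so the center G sits 12.2 in from both sides at G = (-36.400, 38.600). That places the tangent points at D = (-48.600, 38.600) on KD and U = (-36.400, 50.800) on UN. Then |TD| = |D − T| = 62.064.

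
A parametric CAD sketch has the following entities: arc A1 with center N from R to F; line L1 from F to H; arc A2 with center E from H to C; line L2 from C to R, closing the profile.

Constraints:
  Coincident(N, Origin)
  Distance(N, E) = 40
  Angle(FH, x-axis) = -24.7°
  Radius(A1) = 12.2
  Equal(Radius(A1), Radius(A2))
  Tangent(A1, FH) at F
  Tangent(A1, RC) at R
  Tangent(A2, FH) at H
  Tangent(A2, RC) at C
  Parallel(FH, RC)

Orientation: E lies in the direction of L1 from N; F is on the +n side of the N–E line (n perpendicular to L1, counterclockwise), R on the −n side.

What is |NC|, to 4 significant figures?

41.82

The slot axis is L1's direction at -24.7°, so u = (cos -24.7°, sin -24.7°) = (0.9085, -0.4179) and n = (−sin -24.7°, cos -24.7°) = (0.4179, 0.9085). N is at the origin and E lies 40.0 along u from N, so E = 40.0·u = (36.34, -16.71). Tangency of A1 to both parallel lines with radius 12.2 puts F and R at N ± 12.2·n: F = (5.098, 11.08), R = (-5.098, -11.08). Equal radii place H and C the same way about E: H = E + 12.2·n = (41.44, -5.631), C = E − 12.2·n = (31.24, -27.80). Then |NC| = |C − N| = 41.82.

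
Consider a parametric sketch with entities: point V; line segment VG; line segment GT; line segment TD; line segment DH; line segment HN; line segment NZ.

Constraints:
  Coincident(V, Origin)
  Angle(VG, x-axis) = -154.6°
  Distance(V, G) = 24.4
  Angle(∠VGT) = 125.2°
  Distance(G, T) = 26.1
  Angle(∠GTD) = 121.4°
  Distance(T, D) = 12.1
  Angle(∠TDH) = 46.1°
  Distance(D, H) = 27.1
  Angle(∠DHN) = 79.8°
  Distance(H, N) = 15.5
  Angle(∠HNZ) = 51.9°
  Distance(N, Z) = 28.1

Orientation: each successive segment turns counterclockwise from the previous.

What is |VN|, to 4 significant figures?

39.52

∠TDH = 46.1° gives DH at 92.70° from the x-axis; with |DH| = 27.1, H = (-18.66, -17.09). ∠DHN = 79.8° gives HN at -167.1° from the x-axis; with |HN| = 15.5, N = (-33.77, -20.55). Then |VN| = |N − V| = 39.52.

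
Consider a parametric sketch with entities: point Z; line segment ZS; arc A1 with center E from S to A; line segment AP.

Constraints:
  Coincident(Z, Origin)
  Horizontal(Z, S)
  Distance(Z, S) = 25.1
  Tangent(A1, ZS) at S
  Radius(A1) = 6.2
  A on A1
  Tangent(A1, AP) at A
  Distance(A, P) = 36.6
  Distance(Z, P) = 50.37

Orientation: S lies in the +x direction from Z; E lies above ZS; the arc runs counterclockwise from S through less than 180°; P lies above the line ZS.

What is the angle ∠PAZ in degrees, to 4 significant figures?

94.19°

Z is at the origin; ZS is horizontal with |ZS| = 25.1 and S on the +x side, so S = (25.10, 0.000). Since A1 is tangent to ZS there, ES ⟂ ZS, so E = S + (0, 6.2) = (25.10, 6.200). Since EA ⟂ AP (tangency), |EP| = √(6.2² + 36.6²) = 37.12 regardless of where A sits on A1. So P lies on both circle(Z, 50.37) and circle(E, 37.12); the above-ZS intersection is P = (25.71, 43.32). A is the foot of the tangent from P: A = (31.23, 7.136).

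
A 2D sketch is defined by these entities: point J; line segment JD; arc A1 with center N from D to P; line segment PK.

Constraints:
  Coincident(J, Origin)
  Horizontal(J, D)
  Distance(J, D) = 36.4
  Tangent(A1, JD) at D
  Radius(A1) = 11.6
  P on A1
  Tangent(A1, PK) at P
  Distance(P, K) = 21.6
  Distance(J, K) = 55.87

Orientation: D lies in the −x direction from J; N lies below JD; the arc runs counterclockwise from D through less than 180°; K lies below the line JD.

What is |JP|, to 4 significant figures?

49.75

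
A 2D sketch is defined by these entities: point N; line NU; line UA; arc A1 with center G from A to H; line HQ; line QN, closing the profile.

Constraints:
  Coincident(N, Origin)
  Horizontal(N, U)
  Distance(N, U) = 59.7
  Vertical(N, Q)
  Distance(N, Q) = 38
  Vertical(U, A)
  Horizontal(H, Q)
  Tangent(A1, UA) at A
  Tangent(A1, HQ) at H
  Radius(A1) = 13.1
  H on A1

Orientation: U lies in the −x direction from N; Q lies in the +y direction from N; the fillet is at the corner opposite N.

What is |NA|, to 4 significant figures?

64.68

N is at the origin; N and U share the same y with |NU| = 59.7 and U on the −x side, so U = (-59.70, 0.000). N and Q share the same x with |NQ| = 38.0 and Q on the +y side, so Q = (0.000, 38.00). The virtual corner opposite N is at (-59.70, 38.00). The tangent condition forces GA to be normal to UA and A1 meets HQ tangentially, so GH is at right angles to HQ, with radius 13.1, so the center G sits 13.1 in from both sides at G = (-46.60, 24.90). That places the tangent points at A = (-59.70, 24.90) on UA and H = (-46.60, 38.00) on HQ. Then |NA| = |A − N| = 64.68.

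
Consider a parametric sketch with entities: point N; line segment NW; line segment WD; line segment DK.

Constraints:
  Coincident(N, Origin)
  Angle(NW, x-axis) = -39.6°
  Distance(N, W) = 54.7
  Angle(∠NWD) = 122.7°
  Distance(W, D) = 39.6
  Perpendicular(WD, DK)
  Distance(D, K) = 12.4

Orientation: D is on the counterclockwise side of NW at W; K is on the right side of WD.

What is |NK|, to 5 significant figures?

90.532

N is at the origin; NW runs at -39.6° with length 54.7, so W = 54.7·(cos -39.6°, sin -39.6°) = (42.147, -34.867). ∠NWD = 122.7°, so WD runs at -39.6° + (180° − 122.7°) = 17.700° from the x-axis; with |WD| = 39.6, D = W + 39.6·(cos 17.700°, sin 17.700°) = (79.872, -22.827). WD ⟂ DK; with |DK| = 12.4 on the right of WD, K = D + 12.4·(0.30403, -0.95266) = (83.642, -34.640). Then |NK| = |K − N| = 90.532.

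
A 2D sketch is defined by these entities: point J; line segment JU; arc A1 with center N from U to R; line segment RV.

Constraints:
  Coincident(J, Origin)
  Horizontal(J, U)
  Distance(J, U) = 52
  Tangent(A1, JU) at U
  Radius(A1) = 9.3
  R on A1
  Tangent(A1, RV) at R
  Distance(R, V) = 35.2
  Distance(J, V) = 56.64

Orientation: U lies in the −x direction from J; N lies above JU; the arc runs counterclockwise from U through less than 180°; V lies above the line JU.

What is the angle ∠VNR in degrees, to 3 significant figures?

75.2°

J is at the origin; J and U share the same y with |JU| = 52.0 and U on the −x side, so U = (-52.0, 0.00). A1 meets JU tangentially, so NU is at right angles to JU, so N = U + (0, 9.3) = (-52.0, 9.30). Since NR ⟂ RV (tangency), |NV| = √(9.3² + 35.2²) = 36.4 regardless of where R sits on A1. So V lies on both circle(J, 56.64) and circle(N, 36.4); the above-JU intersection is V = (-37.3, 42.6). R is the foot of the tangent from V: R = (-42.8, 7.85).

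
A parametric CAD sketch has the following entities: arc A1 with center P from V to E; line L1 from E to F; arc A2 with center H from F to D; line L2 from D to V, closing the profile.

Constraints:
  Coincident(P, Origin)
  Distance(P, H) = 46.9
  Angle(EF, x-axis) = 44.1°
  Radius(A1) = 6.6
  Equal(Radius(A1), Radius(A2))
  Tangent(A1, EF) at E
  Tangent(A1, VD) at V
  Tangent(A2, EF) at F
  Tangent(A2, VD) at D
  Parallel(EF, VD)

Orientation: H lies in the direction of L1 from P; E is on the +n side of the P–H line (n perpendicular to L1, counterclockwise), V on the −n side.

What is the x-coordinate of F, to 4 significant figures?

29.09

The slot axis is L1's direction at 44.1°, so u = (cos 44.1°, sin 44.1°) = (0.7181, 0.6959) and n = (−sin 44.1°, cos 44.1°) = (-0.6959, 0.7181). P is at the origin and H lies 46.9 along u from P, so H = 46.9·u = (33.68, 32.64). Tangency of A1 to both parallel lines with radius 6.6 puts E and V at P ± 6.6·n: E = (-4.593, 4.740), V = (4.593, -4.740). Equal radii place F and D the same way about H: F = H + 6.6·n = (29.09, 37.38), D = H − 6.6·n = (38.27, 27.90). So F.x = 29.09.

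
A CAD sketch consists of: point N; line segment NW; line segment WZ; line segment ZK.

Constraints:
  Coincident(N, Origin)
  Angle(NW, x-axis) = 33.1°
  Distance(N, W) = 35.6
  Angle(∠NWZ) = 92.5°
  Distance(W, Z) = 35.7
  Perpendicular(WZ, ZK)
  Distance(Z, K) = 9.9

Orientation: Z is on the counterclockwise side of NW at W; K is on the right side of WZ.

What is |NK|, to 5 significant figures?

58.779

N is at the origin; NW runs at 33.1° with length 35.6, so W = 35.6·(cos 33.1°, sin 33.1°) = (29.823, 19.441). ∠NWZ = 92.5°, so WZ runs at 33.1° + (180° − 92.5°) = 120.60° from the x-axis; with |WZ| = 35.7, Z = W + 35.7·(cos 120.60°, sin 120.60°) = (11.650, 50.170). WZ ⟂ ZK; with |ZK| = 9.9 on the right of WZ, K = Z + 9.9·(0.86074, 0.50904) = (20.171, 55.209). Then |NK| = |K − N| = 58.779.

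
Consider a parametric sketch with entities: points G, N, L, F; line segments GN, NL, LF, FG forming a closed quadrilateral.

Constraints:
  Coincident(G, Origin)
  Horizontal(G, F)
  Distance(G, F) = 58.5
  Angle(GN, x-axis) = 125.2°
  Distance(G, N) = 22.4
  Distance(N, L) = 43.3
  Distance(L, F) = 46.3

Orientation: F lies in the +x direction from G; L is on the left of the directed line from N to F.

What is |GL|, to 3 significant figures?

43.8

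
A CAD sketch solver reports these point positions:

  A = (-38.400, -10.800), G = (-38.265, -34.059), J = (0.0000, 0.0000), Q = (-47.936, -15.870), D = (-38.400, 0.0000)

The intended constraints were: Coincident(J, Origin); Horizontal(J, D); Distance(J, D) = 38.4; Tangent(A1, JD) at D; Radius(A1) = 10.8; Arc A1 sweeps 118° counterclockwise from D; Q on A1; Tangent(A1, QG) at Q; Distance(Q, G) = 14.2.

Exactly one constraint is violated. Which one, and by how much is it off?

Distance(Q, G) = 14.2 — off by 6.40.

J = (0.00, 0.00) ✓; J.y = 0.00, D.y = 0.00 ✓; |JD| = 38.40 ✓; ∠(AD, DJ) = 90.00° ✓; |AD| = 10.80 ✓; bearing(A→Q) − bearing(A→D) = 118.0° ✓; |AQ| = 10.80 ✓; ∠(AQ, QG) = 90.00° ✓; |QG| = 20.60 ✗.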